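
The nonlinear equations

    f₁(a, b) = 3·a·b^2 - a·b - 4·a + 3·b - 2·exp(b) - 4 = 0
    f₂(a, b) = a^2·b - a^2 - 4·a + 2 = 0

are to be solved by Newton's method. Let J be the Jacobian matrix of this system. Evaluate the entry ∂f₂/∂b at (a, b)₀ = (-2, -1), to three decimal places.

∂f₂/∂b = a^2.
At (-2, -1) this is 4.000.

4.000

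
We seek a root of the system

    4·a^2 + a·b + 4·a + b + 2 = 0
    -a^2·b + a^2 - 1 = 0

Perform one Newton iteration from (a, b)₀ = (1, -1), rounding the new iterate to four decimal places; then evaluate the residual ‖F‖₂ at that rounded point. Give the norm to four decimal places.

At (1, -1): F = (8.0000, 1.0000).
Jacobian J = [[8·a + b + 4, a + 1], [-2·a·b + 2·a, -a^2]].
At the point, J = [[11.0000, 2.0000], [4.0000, -1.0000]] (det J = -19.0000).
Solving J·Δ = −F gives Δ = (-0.5263, -1.1053).
Then the next iterate is (a, b)₁ = (0.4737, -2.1053).
Re-evaluating at (0.4737, -2.1053): F = (1.689786, -0.303196), so ‖F‖₂ = 1.7168.

1.7168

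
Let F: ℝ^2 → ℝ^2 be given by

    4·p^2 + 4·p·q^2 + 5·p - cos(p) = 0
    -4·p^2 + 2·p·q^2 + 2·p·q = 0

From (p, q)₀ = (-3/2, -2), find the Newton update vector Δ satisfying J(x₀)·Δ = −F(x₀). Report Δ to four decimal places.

(0.5028, 0.7728)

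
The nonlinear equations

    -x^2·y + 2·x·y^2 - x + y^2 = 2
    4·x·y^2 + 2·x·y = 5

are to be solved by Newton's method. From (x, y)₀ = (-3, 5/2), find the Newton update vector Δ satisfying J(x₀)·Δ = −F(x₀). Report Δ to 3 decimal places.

(0.345, -1.283)

At (-3, 5/2): F = (-52.750, -95.000).
Jacobian J = [[-2·x·y + 2·y^2 - 1, -x^2 + 4·x·y + 2·y], [4·y^2 + 2·y, 8·x·y + 2·x]].
At the point, J = [[26.500, -34.000], [30.000, -66.000]] (det J = -729.000).
Solving J·Δ = −F gives Δ = (0.345, -1.283).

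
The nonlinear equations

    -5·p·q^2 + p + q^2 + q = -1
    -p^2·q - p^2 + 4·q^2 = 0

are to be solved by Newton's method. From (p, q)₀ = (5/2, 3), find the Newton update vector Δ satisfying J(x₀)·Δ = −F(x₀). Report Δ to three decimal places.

At (5/2, 3): F = (-97.000, 11.000).
Jacobian J = [[-5·q^2 + 1, -10·p·q + 2·q + 1], [-2·p·q - 2·p, -p^2 + 8·q]].
At the point, J = [[-44.000, -68.000], [-20.000, 17.750]] (det J = -2141.000).
Solving J·Δ = −F gives Δ = (-0.455, -1.132).

(-0.455, -1.132)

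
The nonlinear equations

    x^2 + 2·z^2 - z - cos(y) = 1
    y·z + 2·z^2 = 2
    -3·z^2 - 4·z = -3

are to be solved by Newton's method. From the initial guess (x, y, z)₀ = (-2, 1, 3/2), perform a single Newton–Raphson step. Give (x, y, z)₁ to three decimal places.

(-1.397, 1.833, 0.750)

At (-2, 1, 3/2): F = (5.45970, 4.000, -9.750).
Jacobian J = [[2·x, sin(y), 4·z - 1], [0, z, y + 4·z], [0, 0, -6·z - 4]].
At the point, J = [[-4.000, 0.84147, 5.000], [0.000, 1.500, 7.000], [0.000, 0.000, -13.000]] (det J = 78.000).
Solving J·Δ = −F gives Δ = (0.603, 0.833, -0.750).
Then the next iterate is (x, y, z)₁ = (-1.397, 1.833, 0.750).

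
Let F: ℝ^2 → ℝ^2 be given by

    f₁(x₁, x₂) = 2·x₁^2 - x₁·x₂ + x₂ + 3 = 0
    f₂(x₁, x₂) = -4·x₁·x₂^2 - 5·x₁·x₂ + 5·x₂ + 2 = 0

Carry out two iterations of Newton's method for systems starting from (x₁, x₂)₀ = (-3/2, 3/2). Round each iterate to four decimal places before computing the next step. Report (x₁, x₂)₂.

At (-3/2, 3/2): F = (11.2500, 34.2500).
Jacobian J = [[4·x₁ - x₂, -x₁ + 1], [-4·x₂^2 - 5·x₂, -8·x₁·x₂ - 5·x₁ + 5]].
At the point, J = [[-7.5000, 2.5000], [-16.5000, 30.5000]] (det J = -187.5000).
Solving J·Δ = −F gives Δ = (1.3733, -0.3800).
Then the next iterate is (x₁, x₂)₁ = (-0.1267, 1.1200).
Round to (-0.1267, 1.1200) and repeat: F = (4.294010, 8.945250), J = [[-1.6268, 1.1267], [-10.6176, 6.768732]].
Δ = (-19.9547, -32.6229), so (x₁, x₂)₂ = (-20.0814, -31.5029).

(-20.0814, -31.5029)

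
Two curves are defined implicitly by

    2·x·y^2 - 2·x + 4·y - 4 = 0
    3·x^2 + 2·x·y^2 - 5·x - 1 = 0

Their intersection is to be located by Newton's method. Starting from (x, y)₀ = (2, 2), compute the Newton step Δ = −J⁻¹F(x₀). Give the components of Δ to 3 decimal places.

At (2, 2): F = (16.000, 17.000).
Jacobian J = [[2·y^2 - 2, 4·x·y + 4], [6·x + 2·y^2 - 5, 4·x·y]].
At the point, J = [[6.000, 20.000], [15.000, 16.000]] (det J = -204.000).
Solving J·Δ = −F gives Δ = (-0.412, -0.676).

(-0.412, -0.676)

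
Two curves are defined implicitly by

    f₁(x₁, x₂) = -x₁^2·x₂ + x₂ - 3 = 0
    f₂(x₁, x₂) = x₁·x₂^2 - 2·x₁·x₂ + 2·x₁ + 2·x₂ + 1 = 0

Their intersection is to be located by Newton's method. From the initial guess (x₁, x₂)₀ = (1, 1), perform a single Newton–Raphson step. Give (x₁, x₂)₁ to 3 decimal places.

At (1, 1): F = (-3.000, 4.000).
Jacobian J = [[-2·x₁·x₂, -x₁^2 + 1], [x₂^2 - 2·x₂ + 2, 2·x₁·x₂ - 2·x₁ + 2]].
At the point, J = [[-2.000, 0.000], [1.000, 2.000]] (det J = -4.000).
Solving J·Δ = −F gives Δ = (-1.500, -1.250).
Then the next iterate is (x₁, x₂)₁ = (-0.500, -0.250).

(-0.500, -0.250)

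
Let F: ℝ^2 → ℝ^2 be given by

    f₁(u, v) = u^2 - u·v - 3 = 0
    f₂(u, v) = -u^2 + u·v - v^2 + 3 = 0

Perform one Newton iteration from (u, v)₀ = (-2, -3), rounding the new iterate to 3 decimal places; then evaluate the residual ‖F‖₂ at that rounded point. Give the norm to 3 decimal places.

11.600

At (-2, -3): F = (-5.000, -4.000).
Jacobian J = [[2·u - v, -u], [-2·u + v, u - 2·v]].
At the point, J = [[-1.000, 2.000], [1.000, 4.000]] (det J = -6.000).
Solving J·Δ = −F gives Δ = (-2.000, 1.500).
Then the next iterate is (u, v)₁ = (-4.000, -1.500).
Re-evaluating at (-4.000, -1.500): F = (7.000, -9.250), so ‖F‖₂ = 11.600.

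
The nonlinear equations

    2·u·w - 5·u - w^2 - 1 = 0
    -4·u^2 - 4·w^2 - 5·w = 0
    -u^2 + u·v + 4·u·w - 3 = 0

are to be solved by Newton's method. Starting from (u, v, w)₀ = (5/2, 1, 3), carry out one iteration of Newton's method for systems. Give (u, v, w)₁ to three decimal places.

(5.388, 0.908, -1.612)

At (5/2, 1, 3): F = (-7.500, -76.000, 23.250).
Jacobian J = [[2·w - 5, 0, 2·u - 2·w], [-8·u, 0, -8·w - 5], [-2·u + v + 4·w, u, 4·u]].
At the point, J = [[1.000, 0.000, -1.000], [-20.000, 0.000, -29.000], [8.000, 2.500, 10.000]] (det J = 122.500).
Solving J·Δ = −F gives Δ = (2.888, -0.092, -4.612).
Then the next iterate is (u, v, w)₁ = (5.388, 0.908, -1.612).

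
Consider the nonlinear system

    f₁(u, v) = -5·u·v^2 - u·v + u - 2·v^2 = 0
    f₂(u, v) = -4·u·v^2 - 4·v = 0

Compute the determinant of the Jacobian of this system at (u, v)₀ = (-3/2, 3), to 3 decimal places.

-262.000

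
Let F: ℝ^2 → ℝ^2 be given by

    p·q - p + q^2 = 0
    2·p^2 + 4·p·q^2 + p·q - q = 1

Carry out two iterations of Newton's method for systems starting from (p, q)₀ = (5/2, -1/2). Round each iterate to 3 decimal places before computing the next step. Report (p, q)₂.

(6.612, 1.787)

At (5/2, -1/2): F = (-3.500, 13.250).
Jacobian J = [[q - 1, p + 2·q], [4·p + 4·q^2 + q, 8·p·q + p - 1]].
At the point, J = [[-1.500, 1.500], [10.500, -8.500]] (det J = -3.000).
Solving J·Δ = −F gives Δ = (3.292, 5.625).
Then the next iterate is (p, q)₁ = (5.792, 5.125).
Round to (5.792, 5.125) and repeat: F = (50.15762, 699.17553), J = [[4.125, 16.042], [133.35550, 242.264]].
Δ = (0.820, -3.338), so (p, q)₂ = (6.612, 1.787).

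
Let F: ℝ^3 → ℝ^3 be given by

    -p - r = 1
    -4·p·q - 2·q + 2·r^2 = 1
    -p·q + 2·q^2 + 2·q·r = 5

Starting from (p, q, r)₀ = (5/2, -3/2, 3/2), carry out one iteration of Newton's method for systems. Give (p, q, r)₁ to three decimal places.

(-1.421, -2.208, 0.421)

At (5/2, -3/2, 3/2): F = (-5.000, 21.500, -1.250).
Jacobian J = [[-1, 0, -1], [-4·q, -4·p - 2, 4·r], [-q, -p + 4·q + 2·r, 2·q]].
At the point, J = [[-1.000, 0.000, -1.000], [6.000, -12.000, 6.000], [1.500, -5.500, -3.000]] (det J = -54.000).
Solving J·Δ = −F gives Δ = (-3.921, -0.708, -1.079).
Then the next iterate is (p, q, r)₁ = (-1.421, -2.208, 0.421).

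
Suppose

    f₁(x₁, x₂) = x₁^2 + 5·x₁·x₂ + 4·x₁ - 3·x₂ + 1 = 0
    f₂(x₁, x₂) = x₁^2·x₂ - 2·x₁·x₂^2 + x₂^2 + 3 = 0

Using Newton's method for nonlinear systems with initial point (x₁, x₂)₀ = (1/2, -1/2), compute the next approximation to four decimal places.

(-18.0000, -86.0000)

At (1/2, -1/2): F = (3.5000, 2.8750).
Jacobian J = [[2·x₁ + 5·x₂ + 4, 5·x₁ - 3], [2·x₁·x₂ - 2·x₂^2, x₁^2 - 4·x₁·x₂ + 2·x₂]].
At the point, J = [[2.5000, -0.5000], [-1.0000, 0.2500]] (det J = 0.1250).
Solving J·Δ = −F gives Δ = (-18.5000, -85.5000).
Then the next iterate is (x₁, x₂)₁ = (-18.0000, -86.0000).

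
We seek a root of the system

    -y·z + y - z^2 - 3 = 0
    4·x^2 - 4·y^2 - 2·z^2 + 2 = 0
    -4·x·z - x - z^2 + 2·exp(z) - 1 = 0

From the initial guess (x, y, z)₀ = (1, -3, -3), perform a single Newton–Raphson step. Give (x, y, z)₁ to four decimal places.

At (1, -3, -3): F = (-24.0000, -48.0000, 1.099574).
Jacobian J = [[0, -z + 1, -y - 2·z], [8·x, -8·y, -4·z], [-4·z - 1, 0, -4·x - 2·z + 2·exp(z)]].
At the point, J = [[0.0000, 4.0000, 9.0000], [8.0000, 24.0000, 12.0000], [11.0000, 0.0000, 2.099574]] (det J = -1915.186372).
Solving J·Δ = −F gives Δ = (-0.5174, 1.0789, 2.1872).
Then the next iterate is (x, y, z)₁ = (0.4826, -1.9211, -0.8128).

(0.4826, -1.9211, -0.8128)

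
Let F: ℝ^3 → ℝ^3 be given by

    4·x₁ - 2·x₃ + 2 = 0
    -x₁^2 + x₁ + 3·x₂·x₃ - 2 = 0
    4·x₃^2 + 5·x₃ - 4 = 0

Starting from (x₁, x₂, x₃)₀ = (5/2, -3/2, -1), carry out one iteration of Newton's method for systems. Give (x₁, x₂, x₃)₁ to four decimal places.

(-1.8333, 6.3611, -2.6667)

At (5/2, -3/2, -1): F = (14.0000, -1.2500, -5.0000).
Jacobian J = [[4, 0, -2], [-2·x₁ + 1, 3·x₃, 3·x₂], [0, 0, 8·x₃ + 5]].
At the point, J = [[4.0000, 0.0000, -2.0000], [-4.0000, -3.0000, -4.5000], [0.0000, 0.0000, -3.0000]] (det J = 36.0000).
Solving J·Δ = −F gives Δ = (-4.3333, 7.8611, -1.6667).
Then the next iterate is (x₁, x₂, x₃)₁ = (-1.8333, 6.3611, -2.6667).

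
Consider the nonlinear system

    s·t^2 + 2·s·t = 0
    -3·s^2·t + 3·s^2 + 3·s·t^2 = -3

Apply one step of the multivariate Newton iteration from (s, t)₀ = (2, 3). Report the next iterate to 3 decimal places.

(1.385, 1.702)

At (2, 3): F = (30.000, 33.000).
Jacobian J = [[t^2 + 2·t, 2·s·t + 2·s], [-6·s·t + 6·s + 3·t^2, -3·s^2 + 6·s·t]].
At the point, J = [[15.000, 16.000], [3.000, 24.000]] (det J = 312.000).
Solving J·Δ = −F gives Δ = (-0.615, -1.298).
Then the next iterate is (s, t)₁ = (1.385, 1.702).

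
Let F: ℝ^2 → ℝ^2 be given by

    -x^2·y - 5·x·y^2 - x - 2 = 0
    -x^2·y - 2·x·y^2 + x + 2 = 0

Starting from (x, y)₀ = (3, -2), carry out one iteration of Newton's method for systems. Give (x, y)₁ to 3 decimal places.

At (3, -2): F = (-47.000, -1.000).
Jacobian J = [[-2·x·y - 5·y^2 - 1, -x^2 - 10·x·y], [-2·x·y - 2·y^2 + 1, -x^2 - 4·x·y]].
At the point, J = [[-9.000, 51.000], [5.000, 15.000]] (det J = -390.000).
Solving J·Δ = −F gives Δ = (-1.677, 0.626).
Then the next iterate is (x, y)₁ = (1.323, -1.374).

(1.323, -1.374)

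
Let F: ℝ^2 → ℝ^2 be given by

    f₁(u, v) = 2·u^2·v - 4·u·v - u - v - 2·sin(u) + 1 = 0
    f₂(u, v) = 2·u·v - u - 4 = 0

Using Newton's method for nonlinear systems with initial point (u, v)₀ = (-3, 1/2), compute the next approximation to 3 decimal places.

At (-3, 1/2): F = (18.78224, -4.000).
Jacobian J = [[4·u·v - 4·v - 2·cos(u) - 1, 2·u^2 - 4·u - 1], [2·v - 1, 2·u]].
At the point, J = [[-7.02002, 29.000], [0.000, -6.000]] (det J = 42.12009).
Solving J·Δ = −F gives Δ = (-0.079, -0.667).
Then the next iterate is (u, v)₁ = (-3.079, -0.167).

(-3.079, -0.167)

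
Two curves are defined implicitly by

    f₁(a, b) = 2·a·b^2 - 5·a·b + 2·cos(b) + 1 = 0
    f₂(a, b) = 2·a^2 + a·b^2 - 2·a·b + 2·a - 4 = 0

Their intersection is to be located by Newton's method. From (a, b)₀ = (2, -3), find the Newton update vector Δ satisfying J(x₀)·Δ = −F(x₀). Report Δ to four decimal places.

(-0.7651, 1.1796)

At (2, -3): F = (65.020015, 38.0000).
Jacobian J = [[2·b^2 - 5·b, 4·a·b - 5·a - 2·sin(b)], [4·a + b^2 - 2·b + 2, 2·a·b - 2·a]].
At the point, J = [[33.0000, -33.717760], [25.0000, -16.0000]] (det J = 314.944000).
Solving J·Δ = −F gives Δ = (-0.7651, 1.1796).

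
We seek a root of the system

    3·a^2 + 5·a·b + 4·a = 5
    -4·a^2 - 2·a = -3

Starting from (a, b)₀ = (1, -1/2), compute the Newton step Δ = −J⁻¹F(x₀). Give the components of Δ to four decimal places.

(-0.3000, 0.5500)

At (1, -1/2): F = (-0.5000, -3.0000).
Jacobian J = [[6·a + 5·b + 4, 5·a], [-8·a - 2, 0]].
At the point, J = [[7.5000, 5.0000], [-10.0000, 0.0000]] (det J = 50.0000).
Solving J·Δ = −F gives Δ = (-0.3000, 0.5500).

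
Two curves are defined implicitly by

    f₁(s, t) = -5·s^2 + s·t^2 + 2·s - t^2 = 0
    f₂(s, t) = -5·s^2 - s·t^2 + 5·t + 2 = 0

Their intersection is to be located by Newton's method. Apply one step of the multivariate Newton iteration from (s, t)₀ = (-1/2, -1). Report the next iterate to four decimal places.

(-0.3125, -0.2500)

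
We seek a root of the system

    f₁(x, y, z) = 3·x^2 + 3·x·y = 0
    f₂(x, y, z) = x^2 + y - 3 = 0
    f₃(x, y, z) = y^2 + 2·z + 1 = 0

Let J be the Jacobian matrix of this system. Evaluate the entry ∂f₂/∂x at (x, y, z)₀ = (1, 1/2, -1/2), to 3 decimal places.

∂f₂/∂x = 2·x.
At (1, 1/2, -1/2) this is 2.000.

2.000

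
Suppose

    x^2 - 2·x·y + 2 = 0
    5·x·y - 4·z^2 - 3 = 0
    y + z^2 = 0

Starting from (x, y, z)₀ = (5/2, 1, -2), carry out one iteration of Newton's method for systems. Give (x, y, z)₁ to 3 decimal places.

(0.874, 0.674, -0.831)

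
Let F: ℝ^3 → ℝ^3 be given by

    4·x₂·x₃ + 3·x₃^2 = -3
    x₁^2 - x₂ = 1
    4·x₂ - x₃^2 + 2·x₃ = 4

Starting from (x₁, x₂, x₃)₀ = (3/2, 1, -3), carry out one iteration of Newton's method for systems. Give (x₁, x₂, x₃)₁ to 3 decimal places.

(0.867, -0.650, -0.300)

At (3/2, 1, -3): F = (18.000, 0.250, -15.000).
Jacobian J = [[0, 4·x₃, 4·x₂ + 6·x₃], [2·x₁, -1, 0], [0, 4, -2·x₃ + 2]].
At the point, J = [[0.000, -12.000, -14.000], [3.000, -1.000, 0.000], [0.000, 4.000, 8.000]] (det J = 120.000).
Solving J·Δ = −F gives Δ = (-0.633, -1.650, 2.700).
Then the next iterate is (x₁, x₂, x₃)₁ = (0.867, -0.650, -0.300).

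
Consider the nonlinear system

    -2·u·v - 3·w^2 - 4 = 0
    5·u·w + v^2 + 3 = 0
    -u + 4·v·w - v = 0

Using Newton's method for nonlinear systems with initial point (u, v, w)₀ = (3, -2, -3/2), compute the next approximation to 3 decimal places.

At (3, -2, -3/2): F = (1.250, -15.500, 11.000).
Jacobian J = [[-2·v, -2·u, -6·w], [5·w, 2·v, 5·u], [-1, 4·w - 1, 4·v]].
At the point, J = [[4.000, -6.000, 9.000], [-7.500, -4.000, 15.000], [-1.000, -7.000, -8.000]] (det J = 1434.500).
Solving J·Δ = −F gives Δ = (-0.905, 0.795, 0.793).
Then the next iterate is (u, v, w)₁ = (2.095, -1.205, -0.707).

(2.095, -1.205, -0.707)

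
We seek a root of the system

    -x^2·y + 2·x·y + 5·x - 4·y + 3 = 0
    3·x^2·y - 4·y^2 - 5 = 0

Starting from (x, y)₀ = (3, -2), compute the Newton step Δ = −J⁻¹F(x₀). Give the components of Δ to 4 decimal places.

(-2.7720, -0.5765)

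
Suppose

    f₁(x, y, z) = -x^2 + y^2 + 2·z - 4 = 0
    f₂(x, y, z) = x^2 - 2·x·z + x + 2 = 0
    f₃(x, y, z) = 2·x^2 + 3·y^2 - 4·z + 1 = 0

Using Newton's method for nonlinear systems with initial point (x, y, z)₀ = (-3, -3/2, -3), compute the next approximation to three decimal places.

(-0.482, -1.217, -1.753)

At (-3, -3/2, -3): F = (-16.750, -10.000, 37.750).
Jacobian J = [[-2·x, 2·y, 2], [2·x - 2·z + 1, 0, -2·x], [4·x, 6·y, -4]].
At the point, J = [[6.000, -3.000, 2.000], [1.000, 0.000, 6.000], [-12.000, -9.000, -4.000]] (det J = 510.000).
Solving J·Δ = −F gives Δ = (2.518, 0.283, 1.247).
Then the next iterate is (x, y, z)₁ = (-0.482, -1.217, -1.753).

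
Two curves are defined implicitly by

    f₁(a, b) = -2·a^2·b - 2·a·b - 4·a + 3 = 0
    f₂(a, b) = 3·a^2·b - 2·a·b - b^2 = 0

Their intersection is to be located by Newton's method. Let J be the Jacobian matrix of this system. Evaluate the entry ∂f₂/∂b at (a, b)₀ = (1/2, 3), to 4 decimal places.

∂f₂/∂b = 3·a^2 - 2·a - 2·b.
At (1/2, 3) this is -6.2500.

-6.2500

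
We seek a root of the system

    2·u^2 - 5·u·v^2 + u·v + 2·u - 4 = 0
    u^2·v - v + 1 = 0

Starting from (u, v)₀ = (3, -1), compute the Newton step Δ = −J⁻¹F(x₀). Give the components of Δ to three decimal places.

(-0.943, 0.168)

At (3, -1): F = (2.000, -7.000).
Jacobian J = [[4·u - 5·v^2 + v + 2, -10·u·v + u], [2·u·v, u^2 - 1]].
At the point, J = [[8.000, 33.000], [-6.000, 8.000]] (det J = 262.000).
Solving J·Δ = −F gives Δ = (-0.943, 0.168).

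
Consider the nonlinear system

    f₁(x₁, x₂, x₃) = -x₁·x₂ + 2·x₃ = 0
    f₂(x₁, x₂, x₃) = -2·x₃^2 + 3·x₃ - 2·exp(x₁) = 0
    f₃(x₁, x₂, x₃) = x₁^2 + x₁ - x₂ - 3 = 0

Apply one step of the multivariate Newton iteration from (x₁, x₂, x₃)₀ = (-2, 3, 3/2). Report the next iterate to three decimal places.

(-1.911, -1.268, 1.402)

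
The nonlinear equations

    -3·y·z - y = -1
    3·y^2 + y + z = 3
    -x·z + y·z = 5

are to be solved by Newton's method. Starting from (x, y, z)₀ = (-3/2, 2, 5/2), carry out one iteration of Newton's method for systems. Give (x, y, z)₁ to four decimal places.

(-2.8137, 1.0647, 1.1583)

At (-3/2, 2, 5/2): F = (-16.0000, 13.5000, 3.7500).
Jacobian J = [[0, -3·z - 1, -3·y], [0, 6·y + 1, 1], [-z, z, -x + y]].
At the point, J = [[0.0000, -8.5000, -6.0000], [0.0000, 13.0000, 1.0000], [-2.5000, 2.5000, 3.5000]] (det J = -173.7500).
Solving J·Δ = −F gives Δ = (-1.3137, -0.9353, -1.3417).
Then the next iterate is (x, y, z)₁ = (-2.8137, 1.0647, 1.1583).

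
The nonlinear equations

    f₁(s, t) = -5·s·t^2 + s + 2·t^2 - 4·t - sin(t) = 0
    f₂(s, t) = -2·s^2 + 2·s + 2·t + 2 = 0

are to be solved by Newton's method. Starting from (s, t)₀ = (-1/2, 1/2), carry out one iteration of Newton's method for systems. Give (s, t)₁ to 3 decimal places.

(2.610, -6.471)

At (-1/2, 1/2): F = (-1.85443, 1.500).
Jacobian J = [[-5·t^2 + 1, -10·s·t + 4·t - cos(t) - 4], [-4·s + 2, 2]].
At the point, J = [[-0.250, -0.37758], [4.000, 2.000]] (det J = 1.01033).
Solving J·Δ = −F gives Δ = (3.110, -6.971).
Then the next iterate is (s, t)₁ = (2.610, -6.471).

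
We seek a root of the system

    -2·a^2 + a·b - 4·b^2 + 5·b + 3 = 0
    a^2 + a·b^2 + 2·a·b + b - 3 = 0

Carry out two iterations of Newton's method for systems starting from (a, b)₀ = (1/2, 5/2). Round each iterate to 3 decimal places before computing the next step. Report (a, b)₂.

(0.202, 1.735)

At (1/2, 5/2): F = (-8.750, 5.375).
Jacobian J = [[-4·a + b, a - 8·b + 5], [2·a + b^2 + 2·b, 2·a·b + 2·a + 1]].
At the point, J = [[0.500, -14.500], [12.250, 4.500]] (det J = 179.875).
Solving J·Δ = −F gives Δ = (-0.214, -0.611).
Then the next iterate is (a, b)₁ = (0.286, 1.889).
Round to (0.286, 1.889) and repeat: F = (-1.45162, 1.07184), J = [[0.745, -9.826], [7.91832, 2.65251]].
Δ = (-0.084, -0.154), so (a, b)₂ = (0.202, 1.735).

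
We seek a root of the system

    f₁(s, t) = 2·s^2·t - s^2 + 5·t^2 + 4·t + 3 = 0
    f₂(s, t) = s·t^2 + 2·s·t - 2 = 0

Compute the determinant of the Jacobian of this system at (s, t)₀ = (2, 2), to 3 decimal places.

-112.000

J = [[4·s·t - 2·s, 2·s^2 + 10·t + 4], [t^2 + 2·t, 2·s·t + 2·s]].
At the point, J = [[12.000, 32.000], [8.000, 12.000]].
det J = -112.000.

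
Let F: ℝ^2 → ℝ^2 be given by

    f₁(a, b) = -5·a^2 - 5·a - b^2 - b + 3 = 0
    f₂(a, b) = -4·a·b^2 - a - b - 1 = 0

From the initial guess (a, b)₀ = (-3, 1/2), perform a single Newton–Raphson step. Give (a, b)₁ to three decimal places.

(-1.907, 0.290)

At (-3, 1/2): F = (-27.750, 4.500).
Jacobian J = [[-10·a - 5, -2·b - 1], [-4·b^2 - 1, -8·a·b - 1]].
At the point, J = [[25.000, -2.000], [-2.000, 11.000]] (det J = 271.000).
Solving J·Δ = −F gives Δ = (1.093, -0.210).
Then the next iterate is (a, b)₁ = (-1.907, 0.290).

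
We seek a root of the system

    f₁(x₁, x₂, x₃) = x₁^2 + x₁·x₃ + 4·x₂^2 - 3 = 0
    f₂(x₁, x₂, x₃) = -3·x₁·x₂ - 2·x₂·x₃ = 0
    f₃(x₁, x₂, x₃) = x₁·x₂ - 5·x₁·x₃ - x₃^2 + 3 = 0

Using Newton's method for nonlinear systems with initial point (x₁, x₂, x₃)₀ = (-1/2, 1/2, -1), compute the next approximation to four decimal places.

(-3.4808, -0.2115, 2.7308)

At (-1/2, 1/2, -1): F = (-1.2500, 1.7500, -0.7500).
Jacobian J = [[2·x₁ + x₃, 8·x₂, x₁], [-3·x₂, -3·x₁ - 2·x₃, -2·x₂], [x₂ - 5·x₃, x₁, -5·x₁ - 2·x₃]].
At the point, J = [[-2.0000, 4.0000, -0.5000], [-1.5000, 3.5000, -1.0000], [5.5000, -0.5000, 4.5000]] (det J = -16.2500).
Solving J·Δ = −F gives Δ = (-2.9808, -0.7115, 3.7308).
Then the next iterate is (x₁, x₂, x₃)₁ = (-3.4808, -0.2115, 2.7308).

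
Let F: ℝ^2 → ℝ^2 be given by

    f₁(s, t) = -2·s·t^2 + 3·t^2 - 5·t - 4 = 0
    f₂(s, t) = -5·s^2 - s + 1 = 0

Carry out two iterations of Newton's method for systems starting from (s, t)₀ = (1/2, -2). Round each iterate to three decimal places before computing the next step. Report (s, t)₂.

(0.359, -0.634)

At (1/2, -2): F = (14.000, -0.750).
Jacobian J = [[-2·t^2, -4·s·t + 6·t - 5], [-10·s - 1, 0]].
At the point, J = [[-8.000, -13.000], [-6.000, 0.000]] (det J = -78.000).
Solving J·Δ = −F gives Δ = (-0.125, 1.154).
Then the next iterate is (s, t)₁ = (0.375, -0.846).
Round to (0.375, -0.846) and repeat: F = (1.84036, -0.07812), J = [[-1.43143, -8.807], [-4.750, 0.000]].
Δ = (-0.016, 0.212), so (s, t)₂ = (0.359, -0.634).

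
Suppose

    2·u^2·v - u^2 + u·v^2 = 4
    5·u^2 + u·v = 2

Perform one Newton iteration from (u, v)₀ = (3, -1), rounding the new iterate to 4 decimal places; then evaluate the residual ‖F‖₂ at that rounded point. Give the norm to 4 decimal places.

13.2241

At (3, -1): F = (-28.0000, 40.0000).
Jacobian J = [[4·u·v - 2·u + v^2, 2·u^2 + 2·u·v], [10·u + v, u]].
At the point, J = [[-17.0000, 12.0000], [29.0000, 3.0000]] (det J = -399.0000).
Solving J·Δ = −F gives Δ = (-1.4135, 0.3308).
Then the next iterate is (u, v)₁ = (1.5865, -0.6692).
Re-evaluating at (1.5865, -0.6692): F = (-9.175231, 9.523225), so ‖F‖₂ = 13.2241.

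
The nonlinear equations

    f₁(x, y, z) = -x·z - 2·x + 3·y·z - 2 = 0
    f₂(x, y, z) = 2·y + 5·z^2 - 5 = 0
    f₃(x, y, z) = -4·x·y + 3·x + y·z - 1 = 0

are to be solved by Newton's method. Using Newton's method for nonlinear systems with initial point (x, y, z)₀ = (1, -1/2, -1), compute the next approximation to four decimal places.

At (1, -1/2, -1): F = (-1.5000, -1.0000, 4.5000).
Jacobian J = [[-z - 2, 3·z, -x + 3·y], [0, 2, 10·z], [-4·y + 3, -4·x + z, y]].
At the point, J = [[-1.0000, -3.0000, -2.5000], [0.0000, 2.0000, -10.0000], [5.0000, -5.0000, -0.5000]] (det J = 226.0000).
Solving J·Δ = −F gives Δ = (-0.9867, -0.0752, -0.1150).
Then the next iterate is (x, y, z)₁ = (0.0133, -0.5752, -1.1150).

(0.0133, -0.5752, -1.1150)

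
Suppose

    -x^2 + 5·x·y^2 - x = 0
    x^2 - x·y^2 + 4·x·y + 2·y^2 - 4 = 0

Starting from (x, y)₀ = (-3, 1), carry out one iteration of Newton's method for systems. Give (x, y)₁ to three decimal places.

(-3.164, 0.245)

At (-3, 1): F = (-21.000, -2.000).
Jacobian J = [[-2·x + 5·y^2 - 1, 10·x·y], [2·x - y^2 + 4·y, -2·x·y + 4·x + 4·y]].
At the point, J = [[10.000, -30.000], [-3.000, -2.000]] (det J = -110.000).
Solving J·Δ = −F gives Δ = (-0.164, -0.755).
Then the next iterate is (x, y)₁ = (-3.164, 0.245).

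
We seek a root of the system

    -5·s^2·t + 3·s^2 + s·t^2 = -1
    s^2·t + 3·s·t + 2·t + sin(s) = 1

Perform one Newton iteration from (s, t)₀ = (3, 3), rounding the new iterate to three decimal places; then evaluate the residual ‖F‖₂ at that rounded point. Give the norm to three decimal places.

25.659

At (3, 3): F = (-80.000, 59.14112).
Jacobian J = [[-10·s·t + 6·s + t^2, -5·s^2 + 2·s·t], [2·s·t + 3·t + cos(s), s^2 + 3·s + 2]].
At the point, J = [[-63.000, -27.000], [26.01001, 20.000]] (det J = -557.72980).
Solving J·Δ = −F gives Δ = (-0.006, -2.950).
Then the next iterate is (s, t)₁ = (2.994, 0.050).
Re-evaluating at (2.994, 0.050): F = (25.65858, 0.14436), so ‖F‖₂ = 25.659.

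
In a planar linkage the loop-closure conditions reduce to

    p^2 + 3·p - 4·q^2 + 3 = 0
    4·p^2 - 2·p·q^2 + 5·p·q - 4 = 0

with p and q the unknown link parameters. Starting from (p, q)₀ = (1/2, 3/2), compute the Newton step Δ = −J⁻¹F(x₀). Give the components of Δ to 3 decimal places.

At (1/2, 3/2): F = (-4.250, -1.500).
Jacobian J = [[2·p + 3, -8·q], [8·p - 2·q^2 + 5·q, -4·p·q + 5·p]].
At the point, J = [[4.000, -12.000], [7.000, -0.500]] (det J = 82.000).
Solving J·Δ = −F gives Δ = (0.194, -0.290).

(0.194, -0.290)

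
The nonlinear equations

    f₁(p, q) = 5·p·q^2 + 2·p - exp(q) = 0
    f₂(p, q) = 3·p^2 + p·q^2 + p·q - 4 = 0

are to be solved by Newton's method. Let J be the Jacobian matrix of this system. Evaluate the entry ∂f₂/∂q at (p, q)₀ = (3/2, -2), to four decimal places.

-4.5000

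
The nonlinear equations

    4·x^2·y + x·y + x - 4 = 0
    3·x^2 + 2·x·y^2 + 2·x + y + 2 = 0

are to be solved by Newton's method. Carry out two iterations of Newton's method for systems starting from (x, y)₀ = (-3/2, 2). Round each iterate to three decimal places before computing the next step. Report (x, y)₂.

At (-3/2, 2): F = (9.500, -4.250).
Jacobian J = [[8·x·y + y + 1, 4·x^2 + x], [6·x + 2·y^2 + 2, 4·x·y + 1]].
At the point, J = [[-21.000, 7.500], [1.000, -11.000]] (det J = 223.500).
Solving J·Δ = −F gives Δ = (0.325, -0.357).
Then the next iterate is (x, y)₁ = (-1.175, 1.643).
Round to (-1.175, 1.643) and repeat: F = (1.96794, -0.90883), J = [[-12.80120, 4.34750], [0.34890, -6.72210]].
Δ = (0.110, -0.130), so (x, y)₂ = (-1.065, 1.513).

(-1.065, 1.513)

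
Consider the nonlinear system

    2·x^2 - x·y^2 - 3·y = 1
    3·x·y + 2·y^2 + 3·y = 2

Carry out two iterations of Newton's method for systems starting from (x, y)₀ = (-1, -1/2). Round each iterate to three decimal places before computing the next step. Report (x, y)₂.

(1.694, -3.862)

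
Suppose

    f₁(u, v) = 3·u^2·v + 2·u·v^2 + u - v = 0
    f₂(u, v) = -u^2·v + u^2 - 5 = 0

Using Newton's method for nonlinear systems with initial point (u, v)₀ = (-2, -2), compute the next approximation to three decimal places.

At (-2, -2): F = (-40.000, 7.000).
Jacobian J = [[6·u·v + 2·v^2 + 1, 3·u^2 + 4·u·v - 1], [-2·u·v + 2·u, -u^2]].
At the point, J = [[33.000, 27.000], [-12.000, -4.000]] (det J = 192.000).
Solving J·Δ = −F gives Δ = (0.151, 1.297).
Then the next iterate is (u, v)₁ = (-1.849, -0.703).

(-1.849, -0.703)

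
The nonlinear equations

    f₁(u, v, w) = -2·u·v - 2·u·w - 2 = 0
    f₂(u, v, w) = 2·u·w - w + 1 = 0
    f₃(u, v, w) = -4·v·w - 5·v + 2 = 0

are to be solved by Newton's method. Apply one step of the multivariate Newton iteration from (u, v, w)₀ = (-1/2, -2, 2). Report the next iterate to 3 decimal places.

(0.202, 0.095, 1.905)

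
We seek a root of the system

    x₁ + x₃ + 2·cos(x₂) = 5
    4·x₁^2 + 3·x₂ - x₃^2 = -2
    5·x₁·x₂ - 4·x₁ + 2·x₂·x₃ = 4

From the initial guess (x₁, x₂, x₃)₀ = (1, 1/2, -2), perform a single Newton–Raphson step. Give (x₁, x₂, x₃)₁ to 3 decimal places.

(-1.502, -1.032, 3.278)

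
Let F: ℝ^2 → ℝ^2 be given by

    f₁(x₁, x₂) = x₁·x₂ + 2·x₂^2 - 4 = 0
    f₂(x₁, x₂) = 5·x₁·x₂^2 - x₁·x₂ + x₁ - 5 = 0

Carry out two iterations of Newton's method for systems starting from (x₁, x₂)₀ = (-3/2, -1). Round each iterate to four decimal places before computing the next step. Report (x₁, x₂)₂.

(0.9326, -1.6068)

At (-3/2, -1): F = (-0.5000, -15.5000).
Jacobian J = [[x₂, x₁ + 4·x₂], [5·x₂^2 - x₂ + 1, 10·x₁·x₂ - x₁]].
At the point, J = [[-1.0000, -5.5000], [7.0000, 16.5000]] (det J = 22.0000).
Solving J·Δ = −F gives Δ = (4.2500, -0.8636).
Then the next iterate is (x₁, x₂)₁ = (2.7500, -1.8636).
Round to (2.7500, -1.8636) and repeat: F = (-2.178890, 50.628718), J = [[-1.8636, -4.7044], [20.228625, -53.9990]].
Δ = (-1.8174, 0.2568), so (x₁, x₂)₂ = (0.9326, -1.6068).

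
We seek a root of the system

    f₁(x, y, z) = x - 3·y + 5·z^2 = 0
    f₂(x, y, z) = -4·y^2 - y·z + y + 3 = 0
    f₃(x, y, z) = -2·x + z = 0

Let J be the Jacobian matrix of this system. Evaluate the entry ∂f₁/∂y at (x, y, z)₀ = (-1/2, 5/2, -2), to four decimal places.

-3.0000

∂f₁/∂y = -3.
At (-1/2, 5/2, -2) this is -3.0000.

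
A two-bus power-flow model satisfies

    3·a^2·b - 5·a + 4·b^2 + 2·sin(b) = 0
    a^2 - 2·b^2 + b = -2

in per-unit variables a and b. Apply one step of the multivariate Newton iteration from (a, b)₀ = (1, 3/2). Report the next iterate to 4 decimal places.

(-0.0436, 1.0826)

At (1, 3/2): F = (10.494990, 0.0000).
Jacobian J = [[6·a·b - 5, 3·a^2 + 8·b + 2·cos(b)], [2·a, -4·b + 1]].
At the point, J = [[4.0000, 15.141474], [2.0000, -5.0000]] (det J = -50.282949).
Solving J·Δ = −F gives Δ = (-1.0436, -0.4174).
Then the next iterate is (a, b)₁ = (-0.0436, 1.0826).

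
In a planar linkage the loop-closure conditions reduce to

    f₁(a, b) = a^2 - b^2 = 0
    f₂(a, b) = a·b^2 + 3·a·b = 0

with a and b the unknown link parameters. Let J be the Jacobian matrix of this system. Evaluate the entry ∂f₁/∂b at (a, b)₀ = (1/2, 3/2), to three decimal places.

-3.000

∂f₁/∂b = -2·b.
At (1/2, 3/2) this is -3.000.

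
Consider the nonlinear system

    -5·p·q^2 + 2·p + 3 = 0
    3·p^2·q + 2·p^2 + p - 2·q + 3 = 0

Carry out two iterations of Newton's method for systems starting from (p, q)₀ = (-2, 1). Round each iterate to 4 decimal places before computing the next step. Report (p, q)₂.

(-0.5595, 0.2751)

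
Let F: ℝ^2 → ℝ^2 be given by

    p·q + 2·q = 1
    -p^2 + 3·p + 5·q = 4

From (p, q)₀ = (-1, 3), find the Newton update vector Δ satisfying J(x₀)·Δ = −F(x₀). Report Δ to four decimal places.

(-0.3000, -1.1000)

At (-1, 3): F = (2.0000, 7.0000).
Jacobian J = [[q, p + 2], [-2·p + 3, 5]].
At the point, J = [[3.0000, 1.0000], [5.0000, 5.0000]] (det J = 10.0000).
Solving J·Δ = −F gives Δ = (-0.3000, -1.1000).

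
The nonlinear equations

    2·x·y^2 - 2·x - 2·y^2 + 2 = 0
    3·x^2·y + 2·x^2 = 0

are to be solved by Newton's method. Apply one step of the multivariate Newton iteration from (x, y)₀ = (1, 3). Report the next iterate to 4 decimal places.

(1.0000, -0.6667)

At (1, 3): F = (0.0000, 11.0000).
Jacobian J = [[2·y^2 - 2, 4·x·y - 4·y], [6·x·y + 4·x, 3·x^2]].
At the point, J = [[16.0000, 0.0000], [22.0000, 3.0000]] (det J = 48.0000).
Solving J·Δ = −F gives Δ = (0.0000, -3.6667).
Then the next iterate is (x, y)₁ = (1.0000, -0.6667).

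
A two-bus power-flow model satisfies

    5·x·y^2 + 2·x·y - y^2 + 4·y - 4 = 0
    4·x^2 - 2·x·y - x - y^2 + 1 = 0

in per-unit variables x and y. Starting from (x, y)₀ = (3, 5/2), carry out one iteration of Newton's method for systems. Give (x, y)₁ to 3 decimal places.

At (3, 5/2): F = (108.500, 12.750).
Jacobian J = [[5·y^2 + 2·y, 10·x·y + 2·x - 2·y + 4], [8·x - 2·y - 1, -2·x - 2·y]].
At the point, J = [[36.250, 80.000], [18.000, -11.000]] (det J = -1838.750).
Solving J·Δ = −F gives Δ = (-1.204, -0.811).
Then the next iterate is (x, y)₁ = (1.796, 1.689).

(1.796, 1.689)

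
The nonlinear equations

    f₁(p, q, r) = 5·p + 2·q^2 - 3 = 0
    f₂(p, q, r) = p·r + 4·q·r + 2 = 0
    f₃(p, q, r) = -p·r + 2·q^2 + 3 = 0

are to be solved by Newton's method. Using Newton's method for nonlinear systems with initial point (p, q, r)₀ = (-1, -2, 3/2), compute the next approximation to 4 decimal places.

At (-1, -2, 3/2): F = (0.0000, -11.5000, 12.5000).
Jacobian J = [[5, 4·q, 0], [r, 4·r, p + 4·q], [-r, 4·q, -p]].
At the point, J = [[5.0000, -8.0000, 0.0000], [1.5000, 6.0000, -9.0000], [-1.5000, -8.0000, 1.0000]] (det J = -426.0000).
Solving J·Δ = −F gives Δ = (1.8967, 1.1854, -0.1714).
Then the next iterate is (p, q, r)₁ = (0.8967, -0.8146, 1.3286).

(0.8967, -0.8146, 1.3286)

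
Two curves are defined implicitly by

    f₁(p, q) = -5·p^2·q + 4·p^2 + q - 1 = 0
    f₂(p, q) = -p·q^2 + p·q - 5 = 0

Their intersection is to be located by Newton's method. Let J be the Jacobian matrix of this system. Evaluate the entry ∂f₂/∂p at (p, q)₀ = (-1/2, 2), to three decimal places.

-2.000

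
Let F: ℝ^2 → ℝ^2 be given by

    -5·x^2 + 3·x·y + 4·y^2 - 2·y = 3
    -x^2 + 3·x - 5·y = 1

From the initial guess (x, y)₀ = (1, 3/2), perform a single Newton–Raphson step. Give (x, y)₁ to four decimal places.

(-3.9655, -0.7931)

At (1, 3/2): F = (2.5000, -6.5000).
Jacobian J = [[-10·x + 3·y, 3·x + 8·y - 2], [-2·x + 3, -5]].
At the point, J = [[-5.5000, 13.0000], [1.0000, -5.0000]] (det J = 14.5000).
Solving J·Δ = −F gives Δ = (-4.9655, -2.2931).
Then the next iterate is (x, y)₁ = (-3.9655, -0.7931).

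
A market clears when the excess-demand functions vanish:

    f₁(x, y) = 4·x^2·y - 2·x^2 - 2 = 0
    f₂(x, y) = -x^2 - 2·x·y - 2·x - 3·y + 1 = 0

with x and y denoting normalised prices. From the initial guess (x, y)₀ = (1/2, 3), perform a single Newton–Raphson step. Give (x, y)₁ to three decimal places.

At (1/2, 3): F = (0.500, -12.250).
Jacobian J = [[8·x·y - 4·x, 4·x^2], [-2·x - 2·y - 2, -2·x - 3]].
At the point, J = [[10.000, 1.000], [-9.000, -4.000]] (det J = -31.000).
Solving J·Δ = −F gives Δ = (0.331, -3.806).
Then the next iterate is (x, y)₁ = (0.831, -0.806).

(0.831, -0.806)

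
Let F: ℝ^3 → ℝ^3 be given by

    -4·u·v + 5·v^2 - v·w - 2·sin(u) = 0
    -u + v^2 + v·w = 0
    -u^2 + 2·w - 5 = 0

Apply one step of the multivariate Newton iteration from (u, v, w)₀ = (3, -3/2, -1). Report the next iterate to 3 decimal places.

At (3, -3/2, -1): F = (27.46776, 0.750, -16.000).
Jacobian J = [[-4·v - 2·cos(u), -4·u + 10·v - w, -v], [-1, 2·v + w, v], [-2·u, 0, 2]].
At the point, J = [[7.97998, -26.000, 1.500], [-1.000, -4.000, -1.500], [-6.000, 0.000, 2.000]] (det J = -385.83988).
Solving J·Δ = −F gives Δ = (-2.334, 0.397, 0.997).
Then the next iterate is (u, v, w)₁ = (0.666, -1.103, -0.003).

(0.666, -1.103, -0.003)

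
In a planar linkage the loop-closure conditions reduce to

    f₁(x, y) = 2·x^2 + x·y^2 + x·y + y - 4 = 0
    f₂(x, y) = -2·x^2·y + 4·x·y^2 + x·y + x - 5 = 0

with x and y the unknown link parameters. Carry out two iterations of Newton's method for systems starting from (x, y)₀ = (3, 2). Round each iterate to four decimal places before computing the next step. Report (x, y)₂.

(1.0203, 1.1048)

At (3, 2): F = (34.0000, 16.0000).
Jacobian J = [[4·x + y^2 + y, 2·x·y + x + 1], [-4·x·y + 4·y^2 + y + 1, -2·x^2 + 8·x·y + x]].
At the point, J = [[18.0000, 16.0000], [-5.0000, 33.0000]] (det J = 674.0000).
Solving J·Δ = −F gives Δ = (-1.2849, -0.6795).
Then the next iterate is (x, y)₁ = (1.7151, 1.3205).
Round to (1.7151, 1.3205) and repeat: F = (8.459080, 3.173827), J = [[9.924620, 7.244679], [0.236223, 13.950280]].
Δ = (-0.6948, -0.2157), so (x, y)₂ = (1.0203, 1.1048).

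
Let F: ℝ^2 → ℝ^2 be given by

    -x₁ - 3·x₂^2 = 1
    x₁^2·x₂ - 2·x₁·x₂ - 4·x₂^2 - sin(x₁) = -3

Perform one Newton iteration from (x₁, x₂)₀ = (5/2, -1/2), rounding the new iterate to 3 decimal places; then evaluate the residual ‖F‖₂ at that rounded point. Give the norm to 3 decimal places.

74.948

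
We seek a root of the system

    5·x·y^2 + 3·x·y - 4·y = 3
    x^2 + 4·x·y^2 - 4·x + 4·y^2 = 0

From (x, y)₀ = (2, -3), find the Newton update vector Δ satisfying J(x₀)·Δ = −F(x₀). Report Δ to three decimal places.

(0.397, 1.643)

At (2, -3): F = (81.000, 104.000).
Jacobian J = [[5·y^2 + 3·y, 10·x·y + 3·x - 4], [2·x + 4·y^2 - 4, 8·x·y + 8·y]].
At the point, J = [[36.000, -58.000], [36.000, -72.000]] (det J = -504.000).
Solving J·Δ = −F gives Δ = (0.397, 1.643).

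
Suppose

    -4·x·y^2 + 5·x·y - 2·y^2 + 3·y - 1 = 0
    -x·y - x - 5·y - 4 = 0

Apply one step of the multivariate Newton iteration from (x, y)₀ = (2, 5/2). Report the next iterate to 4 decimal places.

(-13.5357, 6.9107)

At (2, 5/2): F = (-31.0000, -23.5000).
Jacobian J = [[-4·y^2 + 5·y, -8·x·y + 5·x - 4·y + 3], [-y - 1, -x - 5]].
At the point, J = [[-12.5000, -37.0000], [-3.5000, -7.0000]] (det J = -42.0000).
Solving J·Δ = −F gives Δ = (-15.5357, 4.4107).
Then the next iterate is (x, y)₁ = (-13.5357, 6.9107).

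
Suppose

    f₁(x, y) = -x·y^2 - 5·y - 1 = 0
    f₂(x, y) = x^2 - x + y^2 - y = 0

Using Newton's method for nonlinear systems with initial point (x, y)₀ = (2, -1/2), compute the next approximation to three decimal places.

At (2, -1/2): F = (1.000, 2.750).
Jacobian J = [[-y^2, -2·x·y - 5], [2·x - 1, 2·y - 1]].
At the point, J = [[-0.250, -3.000], [3.000, -2.000]] (det J = 9.500).
Solving J·Δ = −F gives Δ = (-0.658, 0.388).
Then the next iterate is (x, y)₁ = (1.342, -0.112).

(1.342, -0.112)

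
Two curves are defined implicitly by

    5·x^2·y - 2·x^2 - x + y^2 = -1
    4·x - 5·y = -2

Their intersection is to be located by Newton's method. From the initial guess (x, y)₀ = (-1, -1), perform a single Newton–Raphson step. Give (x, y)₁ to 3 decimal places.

At (-1, -1): F = (-4.000, 3.000).
Jacobian J = [[10·x·y - 4·x - 1, 5·x^2 + 2·y], [4, -5]].
At the point, J = [[13.000, 3.000], [4.000, -5.000]] (det J = -77.000).
Solving J·Δ = −F gives Δ = (0.143, 0.714).
Then the next iterate is (x, y)₁ = (-0.857, -0.286).

(-0.857, -0.286)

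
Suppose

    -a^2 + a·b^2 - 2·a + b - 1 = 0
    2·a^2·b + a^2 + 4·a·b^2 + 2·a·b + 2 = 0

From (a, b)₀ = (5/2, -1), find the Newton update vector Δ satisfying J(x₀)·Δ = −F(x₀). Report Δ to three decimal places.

(-9.958, 12.250)

At (5/2, -1): F = (-10.750, 0.750).
Jacobian J = [[-2·a + b^2 - 2, 2·a·b + 1], [4·a·b + 2·a + 4·b^2 + 2·b, 2·a^2 + 8·a·b + 2·a]].
At the point, J = [[-6.000, -4.000], [-3.000, -2.500]] (det J = 3.000).
Solving J·Δ = −F gives Δ = (-9.958, 12.250).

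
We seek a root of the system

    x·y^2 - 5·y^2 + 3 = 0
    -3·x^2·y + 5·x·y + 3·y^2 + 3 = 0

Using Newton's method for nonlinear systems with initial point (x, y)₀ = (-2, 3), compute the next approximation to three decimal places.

(-1.396, 1.701)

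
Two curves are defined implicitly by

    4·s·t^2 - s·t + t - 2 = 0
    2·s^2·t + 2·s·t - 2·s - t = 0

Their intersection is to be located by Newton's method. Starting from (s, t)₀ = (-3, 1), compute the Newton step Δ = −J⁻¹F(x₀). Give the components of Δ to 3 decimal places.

At (-3, 1): F = (-10.000, 17.000).
Jacobian J = [[4·t^2 - t, 8·s·t - s + 1], [4·s·t + 2·t - 2, 2·s^2 + 2·s - 1]].
At the point, J = [[3.000, -20.000], [-12.000, 11.000]] (det J = -207.000).
Solving J·Δ = −F gives Δ = (1.111, -0.333).

(1.111, -0.333)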